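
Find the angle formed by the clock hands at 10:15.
Hour hand position: 10 x 30 + 15 x 0.5 = 307.5 degrees
Minute hand position: 15 x 6 = 90 degrees
Difference: |307.5 - 90| = 217.5 degrees
Since 217.5 > 180, the smaller angle is 360 - 217.5 = 142.5 degrees

Final answer: 142.5 degrees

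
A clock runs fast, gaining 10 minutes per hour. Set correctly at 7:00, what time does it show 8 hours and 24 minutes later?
For every 60 true minutes, the faulty clock advances 60 + 10 = 70 minutes.
True elapsed: 8 hours and 24 minutes = 504 minutes.
Faulty clock advances: 504 x 70/60 = 588 minutes (drift: 84 minutes ahead).
Shown time: 7:00 + 588 minutes = 4:48.

Final answer: 4:48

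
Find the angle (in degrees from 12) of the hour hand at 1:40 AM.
The hour hand moves 30 degrees per hour and 0.5 degrees per minute.
At 1:40: (1) x 30 + 40 x 0.5 = 30 + 20 = 50 degrees

Final answer: 50 degrees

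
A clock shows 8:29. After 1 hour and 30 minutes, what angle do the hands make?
First find the time 1 hour and 30 minutes after 8:29.
Total minutes: 8 x 60 + 29 + 1 x 60 + 30 = 599.
599 mod 720 = 599 minutes = 9:59.
Now compute the angle at 9:59:
Hour hand: 9 x 30 + 59 x 0.5 = 299.5 degrees
Minute hand: 59 x 6 = 354 degrees
Difference: |299.5 - 354| = 54.5 degrees
The angle is 54.5 degrees

Final answer: 54.5 degrees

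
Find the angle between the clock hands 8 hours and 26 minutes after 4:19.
First find the time 8 hours and 26 minutes after 4:19.
Total minutes: 4 x 60 + 19 + 8 x 60 + 26 = 765.
765 mod 720 = 45 minutes = 12:45.
Now compute the angle at 12:45:
Hour hand: 0 x 30 + 45 x 0.5 = 22.5 degrees
Minute hand: 45 x 6 = 270 degrees
Difference: |22.5 - 270| = 247.5 degrees
Smaller angle: 360 - 247.5 = 112.5 degrees

Final answer: 112.5 degrees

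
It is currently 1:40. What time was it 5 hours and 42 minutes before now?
Starting time: 1:40 = 100 total minutes past 12:00
Subtracting: 5 hours and 42 minutes = 342 minutes
100 - 342 = -242 (negative, add 12 hours = 720) = 478 minutes
= 7 hours and 58 minutes past 12:00 = 7:58

Final answer: 7:58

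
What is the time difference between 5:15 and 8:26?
From 5:15 to 8:26:
(8 x 60 + 26) - (5 x 60 + 15) = 506 - 315 = 191 minutes
= 3 hours and 11 minutes

Final answer: 3 hours and 11 minutes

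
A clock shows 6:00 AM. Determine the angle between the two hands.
Hour hand position: 6 x 30 + 0 x 0.5 = 180 degrees
Minute hand position: 0 x 6 = 0 degrees
Difference: |180 - 0| = 180 degrees
The angle between the hands is 180 degrees

Final answer: 180 degrees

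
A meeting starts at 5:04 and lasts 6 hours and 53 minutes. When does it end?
Starting time: 5:04
Adding 53 minutes to 4 minutes: 4 + 53 = 57 minutes
Adding 6 hours: 5 + 6 = 11
Final time: 11:57

Final answer: 11:57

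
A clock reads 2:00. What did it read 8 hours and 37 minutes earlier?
Starting time: 2:00 = 120 total minutes past 12:00
Subtracting: 8 hours and 37 minutes = 517 minutes
120 - 517 = -397 (negative, add 12 hours = 720) = 323 minutes
= 5 hours and 23 minutes past 12:00 = 5:23

Final answer: 5:23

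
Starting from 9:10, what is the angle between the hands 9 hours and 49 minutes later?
First find the time 9 hours and 49 minutes after 9:10.
Total minutes: 9 x 60 + 10 + 9 x 60 + 49 = 1139.
1139 mod 720 = 419 minutes = 6:59.
Now compute the angle at 6:59:
Hour hand: 6 x 30 + 59 x 0.5 = 209.5 degrees
Minute hand: 59 x 6 = 354 degrees
Difference: |209.5 - 354| = 144.5 degrees
The angle is 144.5 degrees

Final answer: 144.5 degrees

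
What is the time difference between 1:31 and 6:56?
From 1:31 to 6:56:
(6 x 60 + 56) - (1 x 60 + 31) = 416 - 91 = 325 minutes
= 5 hours and 25 minutes

Final answer: 5 hours and 25 minutes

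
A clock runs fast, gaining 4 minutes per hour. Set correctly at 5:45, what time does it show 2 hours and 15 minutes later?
For every 60 true minutes, the faulty clock advances 60 + 4 = 64 minutes.
True elapsed: 2 hours and 15 minutes = 135 minutes.
Faulty clock advances: 135 x 64/60 = 144 minutes (drift: 9 minutes ahead).
Shown time: 5:45 + 144 minutes = 8:09.

Final answer: 8:09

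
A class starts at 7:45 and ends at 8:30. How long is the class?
From 7:45 to 8:30:
(8 x 60 + 30) - (7 x 60 + 45) = 510 - 465 = 45 minutes
= 45 minutes

Final answer: 45 minutes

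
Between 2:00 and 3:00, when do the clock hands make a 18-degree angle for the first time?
At t minutes past 2:00, the hour hand is at 30 x 2 + 0.5t degrees and the minute hand is at 6t degrees.
The smaller angle between them is 18 degrees when |30H - 5.5t| = 18 or |30H - 5.5t| = 342.
With H = 2, solve 30 x 2 - 5.5t = +/- target for each target:
  t = (30 x 2 - 18) / 5.5 = 7.64
  t = (30 x 2 + 18) / 5.5 = 14.18
  t = (30 x 2 - 342) / 5.5 = -51.27 (outside (0, 60))
  t = (30 x 2 + 342) / 5.5 = 73.09 (outside (0, 60))
Valid solutions in (0, 60): {7.64, 14.18} minutes.
The first occurrence is t = 7.64 minutes.
The hands form a 18-degree angle at 7.64 minutes past 2:00.

Final answer: 7.64 minutes past 2:00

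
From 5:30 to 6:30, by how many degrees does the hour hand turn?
The hour hand moves 0.5 degrees per minute.
Time elapsed: 6:30 - 5:30 = 60 minutes
Angular displacement: 60 x 0.5 = 30 degrees

Final answer: 30 degrees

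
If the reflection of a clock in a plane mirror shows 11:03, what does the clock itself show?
Reflection across the vertical (12-6) axis maps a hand at angle A degrees to (360 - A) degrees, which sends a reading of T minutes past 12:00 to (720 - T) minutes past 12:00.
Mirror reads 11:03 = 663 minutes past 12:00.
Actual time: (720 - 663) mod 720 = 57 minutes = 12:57.

Final answer: 12:57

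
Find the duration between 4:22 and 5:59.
From 4:22 to 5:59:
(5 x 60 + 59) - (4 x 60 + 22) = 359 - 262 = 97 minutes
= 1 hour and 37 minutes

Final answer: 1 hour and 37 minutes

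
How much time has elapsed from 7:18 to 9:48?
From 7:18 to 9:48:
(9 x 60 + 48) - (7 x 60 + 18) = 588 - 438 = 150 minutes
= 2 hours and 30 minutes

Final answer: 2 hours and 30 minutes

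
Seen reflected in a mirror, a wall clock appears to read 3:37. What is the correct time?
Reflection across the vertical (12-6) axis maps a hand at angle A degrees to (360 - A) degrees, which sends a reading of T minutes past 12:00 to (720 - T) minutes past 12:00.
Mirror reads 3:37 = 217 minutes past 12:00.
Actual time: (720 - 217) mod 720 = 503 minutes = 8:23.

Final answer: 8:23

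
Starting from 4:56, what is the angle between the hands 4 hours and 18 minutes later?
First find the time 4 hours and 18 minutes after 4:56.
Total minutes: 4 x 60 + 56 + 4 x 60 + 18 = 554.
554 mod 720 = 554 minutes = 9:14.
Now compute the angle at 9:14:
Hour hand: 9 x 30 + 14 x 0.5 = 277 degrees
Minute hand: 14 x 6 = 84 degrees
Difference: |277 - 84| = 193 degrees
Smaller angle: 360 - 193 = 167 degrees

Final answer: 167 degrees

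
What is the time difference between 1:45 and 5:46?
From 1:45 to 5:46:
(5 x 60 + 46) - (1 x 60 + 45) = 346 - 105 = 241 minutes
= 4 hours and 1 minute

Final answer: 4 hours and 1 minute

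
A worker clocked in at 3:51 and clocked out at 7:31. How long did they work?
From 3:51 to 7:31:
(7 x 60 + 31) - (3 x 60 + 51) = 451 - 231 = 220 minutes
= 3 hours and 40 minutes

Final answer: 3 hours and 40 minutes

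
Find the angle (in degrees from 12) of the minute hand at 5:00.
The minute hand moves 6 degrees per minute.
At 5:00: 0 x 6 = 0 degrees

Final answer: 0 degrees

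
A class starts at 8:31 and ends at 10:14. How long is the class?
From 8:31 to 10:14:
(10 x 60 + 14) - (8 x 60 + 31) = 614 - 511 = 103 minutes
= 1 hour and 43 minutes

Final answer: 1 hour and 43 minutes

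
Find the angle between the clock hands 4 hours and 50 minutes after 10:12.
First find the time 4 hours and 50 minutes after 10:12.
Total minutes: 10 x 60 + 12 + 4 x 60 + 50 = 902.
902 mod 720 = 182 minutes = 3:02.
Now compute the angle at 3:02:
Hour hand: 3 x 30 + 2 x 0.5 = 91 degrees
Minute hand: 2 x 6 = 12 degrees
Difference: |91 - 12| = 79 degrees
The angle is 79 degrees

Final answer: 79 degrees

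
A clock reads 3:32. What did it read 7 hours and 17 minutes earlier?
Starting time: 3:32 = 212 total minutes past 12:00
Subtracting: 7 hours and 17 minutes = 437 minutes
212 - 437 = -225 (negative, add 12 hours = 720) = 495 minutes
= 8 hours and 15 minutes past 12:00 = 8:15

Final answer: 8:15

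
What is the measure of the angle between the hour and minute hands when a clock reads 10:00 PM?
Hour hand position: 10 x 30 + 0 x 0.5 = 300 degrees
Minute hand position: 0 x 6 = 0 degrees
Difference: |300 - 0| = 300 degrees
Since 300 > 180, the smaller angle is 360 - 300 = 60 degrees

Final answer: 60 degrees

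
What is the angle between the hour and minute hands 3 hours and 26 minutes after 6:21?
First find the time 3 hours and 26 minutes after 6:21.
Total minutes: 6 x 60 + 21 + 3 x 60 + 26 = 587.
587 mod 720 = 587 minutes = 9:47.
Now compute the angle at 9:47:
Hour hand: 9 x 30 + 47 x 0.5 = 293.5 degrees
Minute hand: 47 x 6 = 282 degrees
Difference: |293.5 - 282| = 11.5 degrees
The angle is 11.5 degrees

Final answer: 11.5 degrees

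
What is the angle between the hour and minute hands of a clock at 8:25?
Hour hand position: 8 x 30 + 25 x 0.5 = 252.5 degrees
Minute hand position: 25 x 6 = 150 degrees
Difference: |252.5 - 150| = 102.5 degrees
The angle between the hands is 102.5 degrees

Final answer: 102.5 degrees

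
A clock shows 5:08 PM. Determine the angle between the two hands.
Hour hand position: 5 x 30 + 8 x 0.5 = 154 degrees
Minute hand position: 8 x 6 = 48 degrees
Difference: |154 - 48| = 106 degrees
The angle between the hands is 106 degrees

Final answer: 106 degrees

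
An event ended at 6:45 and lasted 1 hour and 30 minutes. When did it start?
Starting time: 6:45 = 405 total minutes past 12:00
Subtracting: 1 hour and 30 minutes = 90 minutes
405 - 90 = 315 minutes
= 5 hours and 15 minutes past 12:00 = 5:15

Final answer: 5:15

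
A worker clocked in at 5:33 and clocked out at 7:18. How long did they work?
From 5:33 to 7:18:
(7 x 60 + 18) - (5 x 60 + 33) = 438 - 333 = 105 minutes
= 1 hour and 45 minutes

Final answer: 1 hour and 45 minutes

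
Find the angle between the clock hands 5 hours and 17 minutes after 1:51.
First find the time 5 hours and 17 minutes after 1:51.
Total minutes: 1 x 60 + 51 + 5 x 60 + 17 = 428.
428 mod 720 = 428 minutes = 7:08.
Now compute the angle at 7:08:
Hour hand: 7 x 30 + 8 x 0.5 = 214 degrees
Minute hand: 8 x 6 = 48 degrees
Difference: |214 - 48| = 166 degrees
The angle is 166 degrees

Final answer: 166 degrees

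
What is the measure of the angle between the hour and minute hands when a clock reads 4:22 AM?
Hour hand position: 4 x 30 + 22 x 0.5 = 131 degrees
Minute hand position: 22 x 6 = 132 degrees
Difference: |131 - 132| = 1 degrees
The angle between the hands is 1 degrees

Final answer: 1 degrees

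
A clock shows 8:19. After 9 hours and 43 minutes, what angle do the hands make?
First find the time 9 hours and 43 minutes after 8:19.
Total minutes: 8 x 60 + 19 + 9 x 60 + 43 = 1082.
1082 mod 720 = 362 minutes = 6:02.
Now compute the angle at 6:02:
Hour hand: 6 x 30 + 2 x 0.5 = 181 degrees
Minute hand: 2 x 6 = 12 degrees
Difference: |181 - 12| = 169 degrees
The angle is 169 degrees

Final answer: 169 degrees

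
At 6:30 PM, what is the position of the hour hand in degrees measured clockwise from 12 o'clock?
The hour hand moves 30 degrees per hour and 0.5 degrees per minute.
At 6:30: (6) x 30 + 30 x 0.5 = 180 + 15 = 195 degrees

Final answer: 195 degrees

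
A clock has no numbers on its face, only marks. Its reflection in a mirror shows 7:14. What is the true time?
Reflection across the vertical (12-6) axis maps a hand at angle A degrees to (360 - A) degrees, which sends a reading of T minutes past 12:00 to (720 - T) minutes past 12:00.
Mirror reads 7:14 = 434 minutes past 12:00.
Actual time: (720 - 434) mod 720 = 286 minutes = 4:46.

Final answer: 4:46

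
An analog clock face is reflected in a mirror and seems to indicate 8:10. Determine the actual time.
Reflection across the vertical (12-6) axis maps a hand at angle A degrees to (360 - A) degrees, which sends a reading of T minutes past 12:00 to (720 - T) minutes past 12:00.
Mirror reads 8:10 = 490 minutes past 12:00.
Actual time: (720 - 490) mod 720 = 230 minutes = 3:50.

Final answer: 3:50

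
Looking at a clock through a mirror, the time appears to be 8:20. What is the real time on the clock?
Reflection across the vertical (12-6) axis maps a hand at angle A degrees to (360 - A) degrees, which sends a reading of T minutes past 12:00 to (720 - T) minutes past 12:00.
Mirror reads 8:20 = 500 minutes past 12:00.
Actual time: (720 - 500) mod 720 = 220 minutes = 3:40.

Final answer: 3:40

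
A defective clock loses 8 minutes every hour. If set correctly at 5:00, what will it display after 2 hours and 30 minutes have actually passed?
For every 60 true minutes, the faulty clock advances 60 - 8 = 52 minutes.
True elapsed: 2 hours and 30 minutes = 150 minutes.
Faulty clock advances: 150 x 52/60 = 130 minutes (drift: 20 minutes behind).
Shown time: 5:00 + 130 minutes = 7:10.

Final answer: 7:10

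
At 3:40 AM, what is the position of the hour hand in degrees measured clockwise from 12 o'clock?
The hour hand moves 30 degrees per hour and 0.5 degrees per minute.
At 3:40: (3) x 30 + 40 x 0.5 = 90 + 20 = 110 degrees

Final answer: 110 degrees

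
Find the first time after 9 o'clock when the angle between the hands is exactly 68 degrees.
At t minutes past 9:00, the hour hand is at 30 x 9 + 0.5t degrees and the minute hand is at 6t degrees.
The smaller angle between them is 68 degrees when |30H - 5.5t| = 68 or |30H - 5.5t| = 292.
With H = 9, solve 30 x 9 - 5.5t = +/- target for each target:
  t = (30 x 9 - 68) / 5.5 = 36.73
  t = (30 x 9 + 68) / 5.5 = 61.45 (outside (0, 60))
  t = (30 x 9 - 292) / 5.5 = -4 (outside (0, 60))
  t = (30 x 9 + 292) / 5.5 = 102.18 (outside (0, 60))
Valid solutions in (0, 60): {36.73} minutes.
The first occurrence is t = 36.73 minutes.
The hands form a 68-degree angle at 36.73 minutes past 9:00.

Final answer: 36.73 minutes past 9:00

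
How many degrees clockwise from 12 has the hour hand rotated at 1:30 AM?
The hour hand moves 30 degrees per hour and 0.5 degrees per minute.
At 1:30: (1) x 30 + 30 x 0.5 = 30 + 15 = 45 degrees

Final answer: 45 degrees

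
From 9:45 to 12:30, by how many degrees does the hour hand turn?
The hour hand moves 0.5 degrees per minute.
Time elapsed: 12:30 - 9:45 = 165 minutes
Angular displacement: 165 x 0.5 = 82.5 degrees

Final answer: 82.5 degrees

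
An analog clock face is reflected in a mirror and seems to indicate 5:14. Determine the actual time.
Reflection across the vertical (12-6) axis maps a hand at angle A degrees to (360 - A) degrees, which sends a reading of T minutes past 12:00 to (720 - T) minutes past 12:00.
Mirror reads 5:14 = 314 minutes past 12:00.
Actual time: (720 - 314) mod 720 = 406 minutes = 6:46.

Final answer: 6:46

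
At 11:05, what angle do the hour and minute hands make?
Hour hand position: 11 x 30 + 5 x 0.5 = 332.5 degrees
Minute hand position: 5 x 6 = 30 degrees
Difference: |332.5 - 30| = 302.5 degrees
Since 302.5 > 180, the smaller angle is 360 - 302.5 = 57.5 degrees

Final answer: 57.5 degrees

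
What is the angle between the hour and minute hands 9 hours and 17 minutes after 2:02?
First find the time 9 hours and 17 minutes after 2:02.
Total minutes: 2 x 60 + 2 + 9 x 60 + 17 = 679.
679 mod 720 = 679 minutes = 11:19.
Now compute the angle at 11:19:
Hour hand: 11 x 30 + 19 x 0.5 = 339.5 degrees
Minute hand: 19 x 6 = 114 degrees
Difference: |339.5 - 114| = 225.5 degrees
Smaller angle: 360 - 225.5 = 134.5 degrees

Final answer: 134.5 degrees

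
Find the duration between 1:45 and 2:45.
From 1:45 to 2:45:
(2 x 60 + 45) - (1 x 60 + 45) = 165 - 105 = 60 minutes
= 1 hour

Final answer: 1 hour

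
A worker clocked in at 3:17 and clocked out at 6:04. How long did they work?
From 3:17 to 6:04:
(6 x 60 + 4) - (3 x 60 + 17) = 364 - 197 = 167 minutes
= 2 hours and 47 minutes

Final answer: 2 hours and 47 minutes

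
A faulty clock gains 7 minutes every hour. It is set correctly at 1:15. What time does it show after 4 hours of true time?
For every 60 true minutes, the faulty clock advances 60 + 7 = 67 minutes.
True elapsed: 4 hours = 240 minutes.
Faulty clock advances: 240 x 67/60 = 268 minutes (drift: 28 minutes ahead).
Shown time: 1:15 + 268 minutes = 5:43.

Final answer: 5:43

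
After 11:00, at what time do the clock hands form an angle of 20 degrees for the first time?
At t minutes past 11:00, the hour hand is at 30 x 11 + 0.5t degrees and the minute hand is at 6t degrees.
The smaller angle between them is 20 degrees when |30H - 5.5t| = 20 or |30H - 5.5t| = 340.
With H = 11, solve 30 x 11 - 5.5t = +/- target for each target:
  t = (30 x 11 - 20) / 5.5 = 56.36
  t = (30 x 11 + 20) / 5.5 = 63.64 (outside (0, 60))
  t = (30 x 11 - 340) / 5.5 = -1.82 (outside (0, 60))
  t = (30 x 11 + 340) / 5.5 = 121.82 (outside (0, 60))
Valid solutions in (0, 60): {56.36} minutes.
The first occurrence is t = 56.36 minutes.
The hands form a 20-degree angle at 56.36 minutes past 11:00.

Final answer: 56.36 minutes past 11:00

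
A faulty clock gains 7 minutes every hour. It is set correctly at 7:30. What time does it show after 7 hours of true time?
For every 60 true minutes, the faulty clock advances 60 + 7 = 67 minutes.
True elapsed: 7 hours = 420 minutes.
Faulty clock advances: 420 x 67/60 = 469 minutes (drift: 49 minutes ahead).
Shown time: 7:30 + 469 minutes = 3:19.

Final answer: 3:19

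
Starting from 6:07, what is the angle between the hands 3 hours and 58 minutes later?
First find the time 3 hours and 58 minutes after 6:07.
Total minutes: 6 x 60 + 7 + 3 x 60 + 58 = 605.
605 mod 720 = 605 minutes = 10:05.
Now compute the angle at 10:05:
Hour hand: 10 x 30 + 5 x 0.5 = 302.5 degrees
Minute hand: 5 x 6 = 30 degrees
Difference: |302.5 - 30| = 272.5 degrees
Smaller angle: 360 - 272.5 = 87.5 degrees

Final answer: 87.5 degrees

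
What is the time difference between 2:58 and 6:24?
From 2:58 to 6:24:
(6 x 60 + 24) - (2 x 60 + 58) = 384 - 178 = 206 minutes
= 3 hours and 26 minutes

Final answer: 3 hours and 26 minutes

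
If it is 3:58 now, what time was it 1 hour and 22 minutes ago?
Starting time: 3:58 = 238 total minutes past 12:00
Subtracting: 1 hour and 22 minutes = 82 minutes
238 - 82 = 156 minutes
= 2 hours and 36 minutes past 12:00 = 2:36

Final answer: 2:36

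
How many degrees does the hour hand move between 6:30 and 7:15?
The hour hand moves 0.5 degrees per minute.
Time elapsed: 7:15 - 6:30 = 45 minutes
Angular displacement: 45 x 0.5 = 22.5 degrees

Final answer: 22.5 degrees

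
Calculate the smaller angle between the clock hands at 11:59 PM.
Hour hand position: 11 x 30 + 59 x 0.5 = 359.5 degrees
Minute hand position: 59 x 6 = 354 degrees
Difference: |359.5 - 354| = 5.5 degrees
The angle between the hands is 5.5 degrees

Final answer: 5.5 degrees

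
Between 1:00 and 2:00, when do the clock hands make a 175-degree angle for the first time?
At t minutes past 1:00, the hour hand is at 30 x 1 + 0.5t degrees and the minute hand is at 6t degrees.
The smaller angle between them is 175 degrees when |30H - 5.5t| = 175 or |30H - 5.5t| = 185.
With H = 1, solve 30 x 1 - 5.5t = +/- target for each target:
  t = (30 x 1 - 175) / 5.5 = -26.36 (outside (0, 60))
  t = (30 x 1 + 175) / 5.5 = 37.27
  t = (30 x 1 - 185) / 5.5 = -28.18 (outside (0, 60))
  t = (30 x 1 + 185) / 5.5 = 39.09
Valid solutions in (0, 60): {37.27, 39.09} minutes.
The first occurrence is t = 37.27 minutes.
The hands form a 175-degree angle at 37.27 minutes past 1:00.

Final answer: 37.27 minutes past 1:00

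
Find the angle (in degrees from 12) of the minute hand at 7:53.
The minute hand moves 6 degrees per minute.
At 7:53: 53 x 6 = 318 degrees

Final answer: 318 degrees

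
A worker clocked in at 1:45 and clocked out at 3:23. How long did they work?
From 1:45 to 3:23:
(3 x 60 + 23) - (1 x 60 + 45) = 203 - 105 = 98 minutes
= 1 hour and 38 minutes

Final answer: 1 hour and 38 minutes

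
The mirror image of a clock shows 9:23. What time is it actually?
Reflection across the vertical (12-6) axis maps a hand at angle A degrees to (360 - A) degrees, which sends a reading of T minutes past 12:00 to (720 - T) minutes past 12:00.
Mirror reads 9:23 = 563 minutes past 12:00.
Actual time: (720 - 563) mod 720 = 157 minutes = 2:37.

Final answer: 2:37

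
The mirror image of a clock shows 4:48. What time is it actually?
Reflection across the vertical (12-6) axis maps a hand at angle A degrees to (360 - A) degrees, which sends a reading of T minutes past 12:00 to (720 - T) minutes past 12:00.
Mirror reads 4:48 = 288 minutes past 12:00.
Actual time: (720 - 288) mod 720 = 432 minutes = 7:12.

Final answer: 7:12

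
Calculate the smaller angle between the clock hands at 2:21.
Hour hand position: 2 x 30 + 21 x 0.5 = 70.5 degrees
Minute hand position: 21 x 6 = 126 degrees
Difference: |70.5 - 126| = 55.5 degrees
The angle between the hands is 55.5 degrees

Final answer: 55.5 degrees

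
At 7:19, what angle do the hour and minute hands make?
Hour hand position: 7 x 30 + 19 x 0.5 = 219.5 degrees
Minute hand position: 19 x 6 = 114 degrees
Difference: |219.5 - 114| = 105.5 degrees
The angle between the hands is 105.5 degrees

Final answer: 105.5 degrees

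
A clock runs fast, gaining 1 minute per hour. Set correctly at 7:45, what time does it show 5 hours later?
For every 60 true minutes, the faulty clock advances 60 + 1 = 61 minutes.
True elapsed: 5 hours = 300 minutes.
Faulty clock advances: 300 x 61/60 = 305 minutes (drift: 5 minutes ahead).
Shown time: 7:45 + 305 minutes = 12:50.

Final answer: 12:50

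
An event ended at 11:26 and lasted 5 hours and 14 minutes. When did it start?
Starting time: 11:26 = 686 total minutes past 12:00
Subtracting: 5 hours and 14 minutes = 314 minutes
686 - 314 = 372 minutes
= 6 hours and 12 minutes past 12:00 = 6:12

Final answer: 6:12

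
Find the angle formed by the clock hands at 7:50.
Hour hand position: 7 x 30 + 50 x 0.5 = 235 degrees
Minute hand position: 50 x 6 = 300 degrees
Difference: |235 - 300| = 65 degrees
The angle between the hands is 65 degrees

Final answer: 65 degrees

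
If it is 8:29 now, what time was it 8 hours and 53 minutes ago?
Starting time: 8:29 = 509 total minutes past 12:00
Subtracting: 8 hours and 53 minutes = 533 minutes
509 - 533 = -24 (negative, add 12 hours = 720) = 696 minutes
= 11 hours and 36 minutes past 12:00 = 11:36

Final answer: 11:36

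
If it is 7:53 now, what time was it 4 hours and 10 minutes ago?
Starting time: 7:53 = 473 total minutes past 12:00
Subtracting: 4 hours and 10 minutes = 250 minutes
473 - 250 = 223 minutes
= 3 hours and 43 minutes past 12:00 = 3:43

Final answer: 3:43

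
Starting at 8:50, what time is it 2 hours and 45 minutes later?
Starting time: 8:50
Adding 45 minutes to 50 minutes: 50 + 45 = 95 minutes = 1 hour and 35 minutes
Adding 2 hours: 8 + 2 + 1 (carry) = 11
Final time: 11:35

Final answer: 11:35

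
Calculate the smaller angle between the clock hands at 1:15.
Hour hand position: 1 x 30 + 15 x 0.5 = 37.5 degrees
Minute hand position: 15 x 6 = 90 degrees
Difference: |37.5 - 90| = 52.5 degrees
The angle between the hands is 52.5 degrees

Final answer: 52.5 degrees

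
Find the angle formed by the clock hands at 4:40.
Hour hand position: 4 x 30 + 40 x 0.5 = 140 degrees
Minute hand position: 40 x 6 = 240 degrees
Difference: |140 - 240| = 100 degrees
The angle between the hands is 100 degrees

Final answer: 100 degrees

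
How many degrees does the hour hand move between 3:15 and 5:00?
The hour hand moves 0.5 degrees per minute.
Time elapsed: 5:00 - 3:15 = 105 minutes
Angular displacement: 105 x 0.5 = 52.5 degrees

Final answer: 52.5 degrees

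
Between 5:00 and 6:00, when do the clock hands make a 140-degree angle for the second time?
At t minutes past 5:00, the hour hand is at 30 x 5 + 0.5t degrees and the minute hand is at 6t degrees.
The smaller angle between them is 140 degrees when |30H - 5.5t| = 140 or |30H - 5.5t| = 220.
With H = 5, solve 30 x 5 - 5.5t = +/- target for each target:
  t = (30 x 5 - 140) / 5.5 = 1.82
  t = (30 x 5 + 140) / 5.5 = 52.73
  t = (30 x 5 - 220) / 5.5 = -12.73 (outside (0, 60))
  t = (30 x 5 + 220) / 5.5 = 67.27 (outside (0, 60))
Valid solutions in (0, 60): {1.82, 52.73} minutes.
The second occurrence is t = 52.73 minutes.
The hands form a 140-degree angle at 52.73 minutes past 5:00.

Final answer: 52.73 minutes past 5:00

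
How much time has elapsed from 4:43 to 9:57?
From 4:43 to 9:57:
(9 x 60 + 57) - (4 x 60 + 43) = 597 - 283 = 314 minutes
= 5 hours and 14 minutes

Final answer: 5 hours and 14 minutes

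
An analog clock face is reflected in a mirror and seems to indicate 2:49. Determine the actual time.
Reflection across the vertical (12-6) axis maps a hand at angle A degrees to (360 - A) degrees, which sends a reading of T minutes past 12:00 to (720 - T) minutes past 12:00.
Mirror reads 2:49 = 169 minutes past 12:00.
Actual time: (720 - 169) mod 720 = 551 minutes = 9:11.

Final answer: 9:11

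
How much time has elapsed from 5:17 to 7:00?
From 5:17 to 7:00:
(7 x 60 + 0) - (5 x 60 + 17) = 420 - 317 = 103 minutes
= 1 hour and 43 minutes

Final answer: 1 hour and 43 minutes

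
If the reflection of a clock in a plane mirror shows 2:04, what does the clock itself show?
Reflection across the vertical (12-6) axis maps a hand at angle A degrees to (360 - A) degrees, which sends a reading of T minutes past 12:00 to (720 - T) minutes past 12:00.
Mirror reads 2:04 = 124 minutes past 12:00.
Actual time: (720 - 124) mod 720 = 596 minutes = 9:56.

Final answer: 9:56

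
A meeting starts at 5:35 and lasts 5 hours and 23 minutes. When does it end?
Starting time: 5:35
Adding 23 minutes to 35 minutes: 35 + 23 = 58 minutes
Adding 5 hours: 5 + 5 = 10
Final time: 10:58

Final answer: 10:58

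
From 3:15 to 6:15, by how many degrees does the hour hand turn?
The hour hand moves 0.5 degrees per minute.
Time elapsed: 6:15 - 3:15 = 180 minutes
Angular displacement: 180 x 0.5 = 90 degrees

Final answer: 90 degrees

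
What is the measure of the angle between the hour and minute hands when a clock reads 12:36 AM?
Hour hand position: 0 x 30 + 36 x 0.5 = 18 degrees
Minute hand position: 36 x 6 = 216 degrees
Difference: |18 - 216| = 198 degrees
Since 198 > 180, the smaller angle is 360 - 198 = 162 degrees

Final answer: 162 degrees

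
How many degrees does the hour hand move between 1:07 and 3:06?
The hour hand moves 0.5 degrees per minute.
Time elapsed: 3:06 - 1:07 = 119 minutes
Angular displacement: 119 x 0.5 = 59.5 degrees

Final answer: 59.5 degrees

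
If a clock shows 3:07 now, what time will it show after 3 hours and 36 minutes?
Starting time: 3:07
Adding 36 minutes to 7 minutes: 7 + 36 = 43 minutes
Adding 3 hours: 3 + 3 = 6
Final time: 6:43

Final answer: 6:43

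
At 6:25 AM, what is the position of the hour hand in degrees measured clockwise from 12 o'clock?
The hour hand moves 30 degrees per hour and 0.5 degrees per minute.
At 6:25: (6) x 30 + 25 x 0.5 = 180 + 12.5 = 192.5 degrees

Final answer: 192.5 degrees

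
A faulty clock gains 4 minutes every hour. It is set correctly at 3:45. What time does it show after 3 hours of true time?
For every 60 true minutes, the faulty clock advances 60 + 4 = 64 minutes.
True elapsed: 3 hours = 180 minutes.
Faulty clock advances: 180 x 64/60 = 192 minutes (drift: 12 minutes ahead).
Shown time: 3:45 + 192 minutes = 6:57.

Final answer: 6:57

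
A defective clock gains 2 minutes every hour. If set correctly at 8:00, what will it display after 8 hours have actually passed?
For every 60 true minutes, the faulty clock advances 60 + 2 = 62 minutes.
True elapsed: 8 hours = 480 minutes.
Faulty clock advances: 480 x 62/60 = 496 minutes (drift: 16 minutes ahead).
Shown time: 8:00 + 496 minutes = 4:16.

Final answer: 4:16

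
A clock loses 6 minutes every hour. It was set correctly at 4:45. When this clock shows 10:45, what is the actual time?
For every 60 true minutes, the faulty clock advances 54 minutes, so 1 faulty-clock minute corresponds to 60/54 true minutes.
From 4:45 to 10:45 on the faulty dial is 360 minutes.
True elapsed: 360 x 60/54 = 400 minutes = 6 hours and 40 minutes.
True time: 4:45 + 6 hours and 40 minutes = 11:25.

Final answer: 11:25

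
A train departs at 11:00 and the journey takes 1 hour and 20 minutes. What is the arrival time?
Starting time: 11:00
Adding 20 minutes to 0 minutes: 0 + 20 = 20 minutes
Adding 1 hour: 11 + 1 = 12
Final time: 12:20

Final answer: 12:20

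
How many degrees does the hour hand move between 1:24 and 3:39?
The hour hand moves 0.5 degrees per minute.
Time elapsed: 3:39 - 1:24 = 135 minutes
Angular displacement: 135 x 0.5 = 67.5 degrees

Final answer: 67.5 degrees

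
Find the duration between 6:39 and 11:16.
From 6:39 to 11:16:
(11 x 60 + 16) - (6 x 60 + 39) = 676 - 399 = 277 minutes
= 4 hours and 37 minutes

Final answer: 4 hours and 37 minutes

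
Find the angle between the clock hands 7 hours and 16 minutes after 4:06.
First find the time 7 hours and 16 minutes after 4:06.
Total minutes: 4 x 60 + 6 + 7 x 60 + 16 = 682.
682 mod 720 = 682 minutes = 11:22.
Now compute the angle at 11:22:
Hour hand: 11 x 30 + 22 x 0.5 = 341 degrees
Minute hand: 22 x 6 = 132 degrees
Difference: |341 - 132| = 209 degrees
Smaller angle: 360 - 209 = 151 degrees

Final answer: 151 degrees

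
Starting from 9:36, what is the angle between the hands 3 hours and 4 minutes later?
First find the time 3 hours and 4 minutes after 9:36.
Total minutes: 9 x 60 + 36 + 3 x 60 + 4 = 760.
760 mod 720 = 40 minutes = 12:40.
Now compute the angle at 12:40:
Hour hand: 0 x 30 + 40 x 0.5 = 20 degrees
Minute hand: 40 x 6 = 240 degrees
Difference: |20 - 240| = 220 degrees
Smaller angle: 360 - 220 = 140 degrees

Final answer: 140 degrees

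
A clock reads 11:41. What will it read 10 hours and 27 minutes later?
Starting time: 11:41
Adding 27 minutes to 41 minutes: 41 + 27 = 68 minutes = 1 hour and 8 minutes
Adding 10 hours: 11 + 10 + 1 (carry) = 22 - 12 = 10
Final time: 10:08

Final answer: 10:08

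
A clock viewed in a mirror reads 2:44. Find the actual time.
Reflection across the vertical (12-6) axis maps a hand at angle A degrees to (360 - A) degrees, which sends a reading of T minutes past 12:00 to (720 - T) minutes past 12:00.
Mirror reads 2:44 = 164 minutes past 12:00.
Actual time: (720 - 164) mod 720 = 556 minutes = 9:16.

Final answer: 9:16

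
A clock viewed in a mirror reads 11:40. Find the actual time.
Reflection across the vertical (12-6) axis maps a hand at angle A degrees to (360 - A) degrees, which sends a reading of T minutes past 12:00 to (720 - T) minutes past 12:00.
Mirror reads 11:40 = 700 minutes past 12:00.
Actual time: (720 - 700) mod 720 = 20 minutes = 12:20.

Final answer: 12:20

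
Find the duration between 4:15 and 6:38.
From 4:15 to 6:38:
(6 x 60 + 38) - (4 x 60 + 15) = 398 - 255 = 143 minutes
= 2 hours and 23 minutes

Final answer: 2 hours and 23 minutes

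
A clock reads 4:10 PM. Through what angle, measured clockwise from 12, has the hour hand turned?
The hour hand moves 30 degrees per hour and 0.5 degrees per minute.
At 4:10: (4) x 30 + 10 x 0.5 = 120 + 5 = 125 degrees

Final answer: 125 degrees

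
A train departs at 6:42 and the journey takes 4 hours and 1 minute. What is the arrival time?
Starting time: 6:42
Adding 1 minute to 42 minutes: 42 + 1 = 43 minutes
Adding 4 hours: 6 + 4 = 10
Final time: 10:43

Final answer: 10:43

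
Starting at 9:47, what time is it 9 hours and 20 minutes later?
Starting time: 9:47
Adding 20 minutes to 47 minutes: 47 + 20 = 67 minutes = 1 hour and 7 minutes
Adding 9 hours: 9 + 9 + 1 (carry) = 19 - 12 = 7
Final time: 7:07

Final answer: 7:07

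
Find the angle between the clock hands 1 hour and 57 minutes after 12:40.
First find the time 1 hour and 57 minutes after 12:40.
Total minutes: 12 x 60 + 40 + 1 x 60 + 57 = 877.
877 mod 720 = 157 minutes = 2:37.
Now compute the angle at 2:37:
Hour hand: 2 x 30 + 37 x 0.5 = 78.5 degrees
Minute hand: 37 x 6 = 222 degrees
Difference: |78.5 - 222| = 143.5 degrees
The angle is 143.5 degrees

Final answer: 143.5 degrees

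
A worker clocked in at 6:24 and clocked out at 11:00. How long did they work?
From 6:24 to 11:00:
(11 x 60 + 0) - (6 x 60 + 24) = 660 - 384 = 276 minutes
= 4 hours and 36 minutes

Final answer: 4 hours and 36 minutes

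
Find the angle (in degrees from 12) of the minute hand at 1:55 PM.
The minute hand moves 6 degrees per minute.
At 1:55: 55 x 6 = 330 degrees

Final answer: 330 degrees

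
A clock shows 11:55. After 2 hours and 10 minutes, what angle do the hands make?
First find the time 2 hours and 10 minutes after 11:55.
Total minutes: 11 x 60 + 55 + 2 x 60 + 10 = 845.
845 mod 720 = 125 minutes = 2:05.
Now compute the angle at 2:05:
Hour hand: 2 x 30 + 5 x 0.5 = 62.5 degrees
Minute hand: 5 x 6 = 30 degrees
Difference: |62.5 - 30| = 32.5 degrees
The angle is 32.5 degrees

Final answer: 32.5 degrees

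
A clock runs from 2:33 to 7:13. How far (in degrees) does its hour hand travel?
The hour hand moves 0.5 degrees per minute.
Time elapsed: 7:13 - 2:33 = 280 minutes
Angular displacement: 280 x 0.5 = 140 degrees

Final answer: 140 degrees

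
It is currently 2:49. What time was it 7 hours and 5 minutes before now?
Starting time: 2:49 = 169 total minutes past 12:00
Subtracting: 7 hours and 5 minutes = 425 minutes
169 - 425 = -256 (negative, add 12 hours = 720) = 464 minutes
= 7 hours and 44 minutes past 12:00 = 7:44

Final answer: 7:44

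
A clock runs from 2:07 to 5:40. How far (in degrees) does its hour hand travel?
The hour hand moves 0.5 degrees per minute.
Time elapsed: 5:40 - 2:07 = 213 minutes
Angular displacement: 213 x 0.5 = 106.5 degrees

Final answer: 106.5 degrees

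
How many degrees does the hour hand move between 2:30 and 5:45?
The hour hand moves 0.5 degrees per minute.
Time elapsed: 5:45 - 2:30 = 195 minutes
Angular displacement: 195 x 0.5 = 97.5 degrees

Final answer: 97.5 degrees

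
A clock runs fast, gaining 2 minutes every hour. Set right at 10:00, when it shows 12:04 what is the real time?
For every 60 true minutes, the faulty clock advances 62 minutes, so 1 faulty-clock minute corresponds to 60/62 true minutes.
From 10:00 to 12:04 on the faulty dial is 124 minutes.
True elapsed: 124 x 60/62 = 120 minutes = 2 hours.
True time: 10:00 + 2 hours = 12:00.

Final answer: 12:00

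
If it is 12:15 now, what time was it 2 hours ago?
Starting time: 12:15 = 15 total minutes past 12:00
Subtracting: 2 hours = 120 minutes
15 - 120 = -105 (negative, add 12 hours = 720) = 615 minutes
= 10 hours and 15 minutes past 12:00 = 10:15

Final answer: 10:15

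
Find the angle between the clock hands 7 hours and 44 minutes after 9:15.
First find the time 7 hours and 44 minutes after 9:15.
Total minutes: 9 x 60 + 15 + 7 x 60 + 44 = 1019.
1019 mod 720 = 299 minutes = 4:59.
Now compute the angle at 4:59:
Hour hand: 4 x 30 + 59 x 0.5 = 149.5 degrees
Minute hand: 59 x 6 = 354 degrees
Difference: |149.5 - 354| = 204.5 degrees
Smaller angle: 360 - 204.5 = 155.5 degrees

Final answer: 155.5 degrees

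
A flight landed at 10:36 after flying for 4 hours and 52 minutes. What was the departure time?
Starting time: 10:36 = 636 total minutes past 12:00
Subtracting: 4 hours and 52 minutes = 292 minutes
636 - 292 = 344 minutes
= 5 hours and 44 minutes past 12:00 = 5:44

Final answer: 5:44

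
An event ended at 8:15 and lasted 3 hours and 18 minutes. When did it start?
Starting time: 8:15 = 495 total minutes past 12:00
Subtracting: 3 hours and 18 minutes = 198 minutes
495 - 198 = 297 minutes
= 4 hours and 57 minutes past 12:00 = 4:57

Final answer: 4:57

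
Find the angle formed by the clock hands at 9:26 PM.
Hour hand position: 9 x 30 + 26 x 0.5 = 283 degrees
Minute hand position: 26 x 6 = 156 degrees
Difference: |283 - 156| = 127 degrees
The angle between the hands is 127 degrees

Final answer: 127 degrees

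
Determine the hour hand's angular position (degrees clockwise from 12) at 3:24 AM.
The hour hand moves 30 degrees per hour and 0.5 degrees per minute.
At 3:24: (3) x 30 + 24 x 0.5 = 90 + 12 = 102 degrees

Final answer: 102 degrees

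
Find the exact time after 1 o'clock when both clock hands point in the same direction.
The minute hand gains 5.5 degrees per minute on the hour hand.
At 1:00, the hour hand is at 30 degrees and the minute hand is at 0 degrees.
The gap is 30 degrees. Time to close: 30/5.5 = 60 x 1/11 = 5.45 minutes.
The hands overlap at 5.45 minutes past 1:00.

Final answer: 5.45 minutes past 1:00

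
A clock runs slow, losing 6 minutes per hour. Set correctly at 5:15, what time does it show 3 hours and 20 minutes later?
For every 60 true minutes, the faulty clock advances 60 - 6 = 54 minutes.
True elapsed: 3 hours and 20 minutes = 200 minutes.
Faulty clock advances: 200 x 54/60 = 180 minutes (drift: 20 minutes behind).
Shown time: 5:15 + 180 minutes = 8:15.

Final answer: 8:15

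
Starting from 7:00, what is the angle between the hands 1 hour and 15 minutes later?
First find the time 1 hour and 15 minutes after 7:00.
Total minutes: 7 x 60 + 0 + 1 x 60 + 15 = 495.
495 mod 720 = 495 minutes = 8:15.
Now compute the angle at 8:15:
Hour hand: 8 x 30 + 15 x 0.5 = 247.5 degrees
Minute hand: 15 x 6 = 90 degrees
Difference: |247.5 - 90| = 157.5 degrees
The angle is 157.5 degrees

Final answer: 157.5 degrees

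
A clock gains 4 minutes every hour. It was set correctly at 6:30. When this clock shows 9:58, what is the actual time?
For every 60 true minutes, the faulty clock advances 64 minutes, so 1 faulty-clock minute corresponds to 60/64 true minutes.
From 6:30 to 9:58 on the faulty dial is 208 minutes.
True elapsed: 208 x 60/64 = 195 minutes = 3 hours and 15 minutes.
True time: 6:30 + 3 hours and 15 minutes = 9:45.

Final answer: 9:45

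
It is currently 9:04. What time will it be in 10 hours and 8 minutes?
Starting time: 9:04
Adding 8 minutes to 4 minutes: 4 + 8 = 12 minutes
Adding 10 hours: 9 + 10 = 19 - 12 = 7
Final time: 7:12

Final answer: 7:12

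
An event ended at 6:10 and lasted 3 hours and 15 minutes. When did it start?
Starting time: 6:10 = 370 total minutes past 12:00
Subtracting: 3 hours and 15 minutes = 195 minutes
370 - 195 = 175 minutes
= 2 hours and 55 minutes past 12:00 = 2:55

Final answer: 2:55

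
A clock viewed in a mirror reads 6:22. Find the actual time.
Reflection across the vertical (12-6) axis maps a hand at angle A degrees to (360 - A) degrees, which sends a reading of T minutes past 12:00 to (720 - T) minutes past 12:00.
Mirror reads 6:22 = 382 minutes past 12:00.
Actual time: (720 - 382) mod 720 = 338 minutes = 5:38.

Final answer: 5:38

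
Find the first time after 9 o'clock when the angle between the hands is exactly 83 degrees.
At t minutes past 9:00, the hour hand is at 30 x 9 + 0.5t degrees and the minute hand is at 6t degrees.
The smaller angle between them is 83 degrees when |30H - 5.5t| = 83 or |30H - 5.5t| = 277.
With H = 9, solve 30 x 9 - 5.5t = +/- target for each target:
  t = (30 x 9 - 83) / 5.5 = 34
  t = (30 x 9 + 83) / 5.5 = 64.18 (outside (0, 60))
  t = (30 x 9 - 277) / 5.5 = -1.27 (outside (0, 60))
  t = (30 x 9 + 277) / 5.5 = 99.45 (outside (0, 60))
Valid solutions in (0, 60): {34} minutes.
The first occurrence is t = 34 minutes.
The hands form a 83-degree angle at 34 minutes past 9:00.

Final answer: 34 minutes past 9:00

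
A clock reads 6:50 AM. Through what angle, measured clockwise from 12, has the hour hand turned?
The hour hand moves 30 degrees per hour and 0.5 degrees per minute.
At 6:50: (6) x 30 + 50 x 0.5 = 180 + 25 = 205 degrees

Final answer: 205 degrees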